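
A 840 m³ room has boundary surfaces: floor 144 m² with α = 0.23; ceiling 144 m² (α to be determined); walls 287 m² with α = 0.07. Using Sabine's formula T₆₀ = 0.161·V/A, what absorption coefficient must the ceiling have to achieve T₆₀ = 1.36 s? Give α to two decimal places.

0.32

A = 0.161·V/T₆₀ = 0.161·840/1.36 = 99.44 m² sabins.
Absorption from the other surfaces = 144·0.23 + 287·0.07 = 53.21 m², so the ceiling must supply 46.23 m² over 144 m².
α = 46.23/144 = 0.321.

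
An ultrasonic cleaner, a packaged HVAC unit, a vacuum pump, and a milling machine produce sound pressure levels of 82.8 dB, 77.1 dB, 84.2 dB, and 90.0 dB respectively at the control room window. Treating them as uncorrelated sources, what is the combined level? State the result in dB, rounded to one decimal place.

91.8 dB

For uncorrelated sources the intensities add, so convert each level to linear form, sum, and take 10·log₁₀ of the total.
Σ 10^(L/10) = 10^(82.8/10) + 10^(77.1/10) + 10^(84.2/10) + 10^(90.0/10) = 1.505e+09.
L_total = 10·log₁₀(1.505e+09) = 91.77 dB.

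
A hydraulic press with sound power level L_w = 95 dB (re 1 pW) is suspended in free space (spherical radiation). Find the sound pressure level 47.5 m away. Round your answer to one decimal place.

The power spreads over a sphere of area 4π·r², so L_p = L_w − 10·log₁₀(4π·r²).
4π·r² = 2.835e+04 m², 10·log₁₀ of that is 44.526 dB.
L_p = 95 − 44.526 = 50.47 dB.

50.5 dB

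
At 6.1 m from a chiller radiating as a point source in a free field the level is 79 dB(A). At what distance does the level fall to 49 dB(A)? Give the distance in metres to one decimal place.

192.9 m

For a point source L₁ − L₂ = 20·log₁₀(r₂/r₁), so r₂ = r₁·10^((L₁−L₂)/20).
r₂ = 6.1·10^((79−49)/20) = 6.1·10^(30.0/20) = 192.90 m.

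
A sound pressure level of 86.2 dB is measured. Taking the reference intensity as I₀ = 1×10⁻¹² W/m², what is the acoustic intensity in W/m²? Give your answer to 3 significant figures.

0.000417 W/m²

I/I₀ = 10^(86.2/10) = 4.169e+08, so I = 4.169e+08 × 10⁻¹² W/m².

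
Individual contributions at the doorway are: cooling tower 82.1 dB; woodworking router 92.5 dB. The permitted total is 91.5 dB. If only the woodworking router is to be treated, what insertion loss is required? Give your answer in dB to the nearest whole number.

Everything except the woodworking router sums to 10^(82.1/10) = 1.622e+08 in linear terms, 82.10 dB.
To meet 91.5 dB overall, the treated woodworking router may contribute at most 10^(91.5/10) − 1.622e+08 = 1.250e+09, i.e. 90.97 dB.
So the woodworking router must be reduced from 92.5 to 90.97 dB: IL = 1.53 dB.

2 dB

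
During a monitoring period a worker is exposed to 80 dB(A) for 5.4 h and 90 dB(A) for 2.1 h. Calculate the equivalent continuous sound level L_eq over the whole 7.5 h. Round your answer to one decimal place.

Weight each interval's intensity by its duration and average over T = 7.5 h:
Σ tᵢ·10^(Lᵢ/10) = 5.4·10^(80/10) + 2.1·10^(90/10) = 2.640e+09.
L_eq = 10·log₁₀(2.640e+09/7.5) = 85.47 dB(A).

85.5 dB(A)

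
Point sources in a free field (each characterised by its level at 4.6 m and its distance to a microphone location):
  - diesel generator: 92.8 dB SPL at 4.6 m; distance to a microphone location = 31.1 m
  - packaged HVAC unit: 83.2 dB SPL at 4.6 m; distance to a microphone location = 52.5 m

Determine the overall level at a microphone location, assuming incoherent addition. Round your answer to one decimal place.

76.4 dB SPL

First find each source's level at the receiver (point-source: −20·log₁₀(r/r_ref)), then combine on an intensity basis.
diesel generator: 92.8 − 20·log₁₀(31.1/4.6) = 92.8 − 16.60 = 76.20 dB SPL.
packaged HVAC unit: 83.2 − 20·log₁₀(52.5/4.6) = 83.2 − 21.15 = 62.05 dB SPL.
Σ 10^(L/10) = 4.329e+07 → L_total = 10·log₁₀(4.329e+07) = 76.36 dB SPL.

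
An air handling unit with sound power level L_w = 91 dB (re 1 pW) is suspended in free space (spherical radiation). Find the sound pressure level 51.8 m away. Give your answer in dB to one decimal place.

45.7 dB

The power spreads over a sphere of area 4π·r², so L_p = L_w − 10·log₁₀(4π·r²).
4π·r² = 3.372e+04 m², 10·log₁₀ of that is 45.279 dB.
L_p = 91 − 45.279 = 45.72 dB.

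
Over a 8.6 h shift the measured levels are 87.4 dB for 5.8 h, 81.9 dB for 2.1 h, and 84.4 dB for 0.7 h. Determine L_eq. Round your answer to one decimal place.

86.3 dB

L_eq = 10·log₁₀[(1/T)·Σ tᵢ·10^(Lᵢ/10)] with T = 8.6 h.
Σ tᵢ·10^(Lᵢ/10) = 5.8·10^(87.4/10) + 2.1·10^(81.9/10) + 0.7·10^(84.4/10) = 3.705e+09.
L_eq = 10·log₁₀(3.705e+09/8.6) = 86.34 dB.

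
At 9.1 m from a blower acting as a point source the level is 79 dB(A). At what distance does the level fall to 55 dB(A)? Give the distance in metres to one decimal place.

144.2 m

The 24.0 dB drop corresponds to a distance ratio of 10^(24.0/20) for a point source.
r₂ = 9.1·10^((79−55)/20) = 9.1·10^(24.0/20) = 144.23 m.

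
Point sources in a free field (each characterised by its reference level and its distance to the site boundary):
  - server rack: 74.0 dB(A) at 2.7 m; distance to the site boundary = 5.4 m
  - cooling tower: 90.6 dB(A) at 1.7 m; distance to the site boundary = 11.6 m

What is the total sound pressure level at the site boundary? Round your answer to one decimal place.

74.9 dB(A)

First find each source's level at the receiver (point-source: −20·log₁₀(r/r_ref)), then combine on an intensity basis.
server rack: 74.0 − 20·log₁₀(5.4/2.7) = 74.0 − 6.02 = 67.98 dB(A).
cooling tower: 90.6 − 20·log₁₀(11.6/1.7) = 90.6 − 16.68 = 73.92 dB(A).
Σ 10^(L/10) = 3.094e+07 → L_total = 10·log₁₀(3.094e+07) = 74.91 dB(A).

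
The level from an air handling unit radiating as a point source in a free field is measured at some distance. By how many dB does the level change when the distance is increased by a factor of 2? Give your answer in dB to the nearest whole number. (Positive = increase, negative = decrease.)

-6 dB

A point source loses 6 dB per doubling of distance; generally ΔL = −20·log₁₀(r₂/r₁).
ΔL = −20·log₁₀(2) = -6.02 dB.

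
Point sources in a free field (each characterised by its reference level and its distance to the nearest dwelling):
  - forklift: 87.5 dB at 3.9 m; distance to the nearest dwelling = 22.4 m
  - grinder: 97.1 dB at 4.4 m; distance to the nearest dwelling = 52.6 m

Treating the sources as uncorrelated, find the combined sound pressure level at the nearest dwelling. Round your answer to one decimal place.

First find each source's level at the receiver (point-source: −20·log₁₀(r/r_ref)), then combine on an intensity basis.
forklift: 87.5 − 20·log₁₀(22.4/3.9) = 87.5 − 15.18 = 72.32 dB.
grinder: 97.1 − 20·log₁₀(52.6/4.4) = 97.1 − 21.55 = 75.55 dB.
Σ 10^(L/10) = 5.293e+07 → L_total = 10·log₁₀(5.293e+07) = 77.24 dB.

77.2 dB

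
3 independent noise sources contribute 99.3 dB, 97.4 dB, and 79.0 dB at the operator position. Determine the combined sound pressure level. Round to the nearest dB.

101 dB

For uncorrelated sources the intensities add, so convert each level to linear form, sum, and take 10·log₁₀ of the total.
Σ 10^(L/10) = 10^(99.3/10) + 10^(97.4/10) + 10^(79.0/10) = 1.409e+10.
L_total = 10·log₁₀(1.409e+10) = 101.49 dB.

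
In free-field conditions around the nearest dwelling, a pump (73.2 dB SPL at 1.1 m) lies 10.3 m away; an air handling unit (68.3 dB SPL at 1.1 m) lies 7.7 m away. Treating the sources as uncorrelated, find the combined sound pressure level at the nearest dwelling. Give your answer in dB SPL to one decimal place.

55.8 dB SPL

First find each source's level at the receiver (point-source: −20·log₁₀(r/r_ref)), then combine on an intensity basis.
pump: 73.2 − 20·log₁₀(10.3/1.1) = 73.2 − 19.43 = 53.77 dB SPL.
air handling unit: 68.3 − 20·log₁₀(7.7/1.1) = 68.3 − 16.90 = 51.40 dB SPL.
Σ 10^(L/10) = 3.763e+05 → L_total = 10·log₁₀(3.763e+05) = 55.75 dB SPL.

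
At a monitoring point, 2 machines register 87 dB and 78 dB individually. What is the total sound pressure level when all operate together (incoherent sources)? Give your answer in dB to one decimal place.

87.5 dB

Incoherent sources combine by intensity addition: L_total = 10·log₁₀(Σ 10^(L_i/10)).
Σ 10^(L/10) = 10^(87/10) + 10^(78/10) = 5.643e+08.
L_total = 10·log₁₀(5.643e+08) = 87.51 dB.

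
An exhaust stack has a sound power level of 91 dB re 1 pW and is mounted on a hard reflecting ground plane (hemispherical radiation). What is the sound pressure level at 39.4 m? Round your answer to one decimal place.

51.1 dB

L_p = L_w − 10·log₁₀(2π·r²) with r = 39.4 m.
2π·r² = 9754 m², 10·log₁₀ of that is 39.892 dB.
L_p = 91 − 39.892 = 51.11 dB.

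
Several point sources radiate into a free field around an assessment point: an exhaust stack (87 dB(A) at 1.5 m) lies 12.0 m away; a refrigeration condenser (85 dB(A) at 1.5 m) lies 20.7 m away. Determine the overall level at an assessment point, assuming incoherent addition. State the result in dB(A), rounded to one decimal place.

69.8 dB(A)

First find each source's level at the receiver (point-source: −20·log₁₀(r/r_ref)), then combine on an intensity basis.
exhaust stack: 87 − 20·log₁₀(12.0/1.5) = 87 − 18.06 = 68.94 dB(A).
refrigeration condenser: 85 − 20·log₁₀(20.7/1.5) = 85 − 22.80 = 62.20 dB(A).
Σ 10^(L/10) = 9.492e+06 → L_total = 10·log₁₀(9.492e+06) = 69.77 dB(A).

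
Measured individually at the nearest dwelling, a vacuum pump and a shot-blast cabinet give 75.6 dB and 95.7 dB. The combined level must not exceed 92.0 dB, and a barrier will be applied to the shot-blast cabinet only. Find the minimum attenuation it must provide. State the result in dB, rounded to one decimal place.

3.8 dB

Fixed contribution from the other source: Σ 10^(L/10) = 10^(75.6/10) = 3.631e+07 (75.60 dB).
The limit corresponds to 10^(92.0/10) = 1.585e+09; subtracting the fixed part leaves 1.549e+09 for the shot-blast cabinet, i.e. 91.90 dB.
So the shot-blast cabinet must be reduced from 95.7 to 91.90 dB: IL = 3.80 dB.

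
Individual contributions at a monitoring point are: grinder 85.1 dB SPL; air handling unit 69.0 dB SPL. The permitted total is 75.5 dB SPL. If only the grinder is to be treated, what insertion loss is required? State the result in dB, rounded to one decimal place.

10.7 dB

The untreated sources together contribute 10^(69.0/10) = 7.943e+06, i.e. 69.00 dB SPL.
To meet 75.5 dB SPL overall, the treated grinder may contribute at most 10^(75.5/10) − 7.943e+06 = 2.754e+07, i.e. 74.40 dB SPL.
So the grinder must be reduced from 85.1 to 74.40 dB SPL: IL = 10.70 dB.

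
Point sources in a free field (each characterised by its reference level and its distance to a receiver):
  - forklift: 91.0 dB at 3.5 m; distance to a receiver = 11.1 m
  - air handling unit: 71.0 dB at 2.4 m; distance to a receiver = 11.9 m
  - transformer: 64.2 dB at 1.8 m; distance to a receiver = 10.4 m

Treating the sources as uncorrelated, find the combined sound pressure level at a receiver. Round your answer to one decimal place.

81.0 dB

First find each source's level at the receiver (point-source: −20·log₁₀(r/r_ref)), then combine on an intensity basis.
forklift: 91.0 − 20·log₁₀(11.1/3.5) = 91.0 − 10.03 = 80.97 dB.
air handling unit: 71.0 − 20·log₁₀(11.9/2.4) = 71.0 − 13.91 = 57.09 dB.
transformer: 64.2 − 20·log₁₀(10.4/1.8) = 64.2 − 15.24 = 48.96 dB.
Σ 10^(L/10) = 1.258e+08 → L_total = 10·log₁₀(1.258e+08) = 81.00 dB.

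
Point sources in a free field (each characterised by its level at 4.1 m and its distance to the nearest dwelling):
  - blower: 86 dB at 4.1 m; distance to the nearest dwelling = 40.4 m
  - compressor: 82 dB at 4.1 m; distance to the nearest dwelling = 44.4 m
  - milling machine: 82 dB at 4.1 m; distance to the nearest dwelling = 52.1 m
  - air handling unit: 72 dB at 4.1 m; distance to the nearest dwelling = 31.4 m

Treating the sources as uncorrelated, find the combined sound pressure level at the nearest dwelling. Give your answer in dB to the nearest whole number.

First find each source's level at the receiver (point-source: −20·log₁₀(r/r_ref)), then combine on an intensity basis.
blower: 86 − 20·log₁₀(40.4/4.1) = 86 − 19.87 = 66.13 dB.
compressor: 82 − 20·log₁₀(44.4/4.1) = 82 − 20.69 = 61.31 dB.
milling machine: 82 − 20·log₁₀(52.1/4.1) = 82 − 22.08 = 59.92 dB.
air handling unit: 72 − 20·log₁₀(31.4/4.1) = 72 − 17.68 = 54.32 dB.
Σ 10^(L/10) = 6.703e+06 → L_total = 10·log₁₀(6.703e+06) = 68.26 dB.

68 dB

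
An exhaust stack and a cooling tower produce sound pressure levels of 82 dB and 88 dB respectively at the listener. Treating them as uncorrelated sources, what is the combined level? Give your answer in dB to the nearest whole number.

89 dB

For uncorrelated sources the intensities add, so convert each level to linear form, sum, and take 10·log₁₀ of the total.
Σ 10^(L/10) = 10^(82/10) + 10^(88/10) = 7.894e+08.
L_total = 10·log₁₀(7.894e+08) = 88.97 dB.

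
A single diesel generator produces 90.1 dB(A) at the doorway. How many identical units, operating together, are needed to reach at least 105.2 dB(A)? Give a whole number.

33

The shortfall is 105.2 − 90.1 = 15.1 dB, and N units add 10·log₁₀ N, so need 10·log₁₀ N ≥ 15.1.
N ≥ 10^(15.1/10) = 32.359, so N = 33.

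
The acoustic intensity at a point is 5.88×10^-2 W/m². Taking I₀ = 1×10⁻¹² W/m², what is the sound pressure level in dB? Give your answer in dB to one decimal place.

Dividing by I₀ shifts the exponent by 12: I/I₀ = 5.88×10^10.
L = 10·(0.7694 + 10) = 107.69 dB.

107.7 dB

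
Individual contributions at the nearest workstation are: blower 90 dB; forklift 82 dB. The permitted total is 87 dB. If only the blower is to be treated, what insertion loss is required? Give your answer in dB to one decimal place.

4.7 dB

The untreated sources together contribute 10^(82/10) = 1.585e+08, i.e. 82.00 dB.
To meet 87 dB overall, the treated blower may contribute at most 10^(87/10) − 1.585e+08 = 3.427e+08, i.e. 85.35 dB.
Required insertion loss = 90 − 85.35 = 4.65 dB.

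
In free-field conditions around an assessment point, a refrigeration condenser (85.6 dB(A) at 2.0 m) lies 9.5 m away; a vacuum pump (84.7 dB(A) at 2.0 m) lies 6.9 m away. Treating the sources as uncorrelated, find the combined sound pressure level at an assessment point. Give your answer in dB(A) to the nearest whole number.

76 dB(A)

First find each source's level at the receiver (point-source: −20·log₁₀(r/r_ref)), then combine on an intensity basis.
refrigeration condenser: 85.6 − 20·log₁₀(9.5/2.0) = 85.6 − 13.53 = 72.07 dB(A).
vacuum pump: 84.7 − 20·log₁₀(6.9/2.0) = 84.7 − 10.76 = 73.94 dB(A).
Σ 10^(L/10) = 4.089e+07 → L_total = 10·log₁₀(4.089e+07) = 76.12 dB(A).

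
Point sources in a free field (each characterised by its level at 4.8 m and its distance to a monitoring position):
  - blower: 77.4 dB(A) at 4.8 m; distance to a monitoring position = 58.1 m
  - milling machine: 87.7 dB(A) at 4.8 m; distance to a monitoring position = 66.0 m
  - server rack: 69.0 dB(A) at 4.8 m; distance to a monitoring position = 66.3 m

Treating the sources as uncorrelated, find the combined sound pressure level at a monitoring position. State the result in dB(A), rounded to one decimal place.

65.5 dB(A)

Apply inverse-square spreading to bring every level to the receiver, then sum 10^(L/10).
blower: 77.4 − 20·log₁₀(58.1/4.8) = 77.4 − 21.66 = 55.74 dB(A).
milling machine: 87.7 − 20·log₁₀(66.0/4.8) = 87.7 − 22.77 = 64.93 dB(A).
server rack: 69.0 − 20·log₁₀(66.3/4.8) = 69.0 − 22.81 = 46.19 dB(A).
Σ 10^(L/10) = 3.531e+06 → L_total = 10·log₁₀(3.531e+06) = 65.48 dB(A).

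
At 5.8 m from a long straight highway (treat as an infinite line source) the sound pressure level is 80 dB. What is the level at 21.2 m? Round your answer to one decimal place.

For a line source, L₂ = L₁ − 10·log₁₀(r₂/r₁).
L₂ = 80 − 10·log₁₀(21.2/5.8) = 80 − 5.629 = 74.37 dB.

74.4 dB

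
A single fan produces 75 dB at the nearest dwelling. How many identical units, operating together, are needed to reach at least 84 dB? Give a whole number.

The shortfall is 84 − 75 = 9.0 dB, and N units add 10·log₁₀ N, so need 10·log₁₀ N ≥ 9.0.
N ≥ 10^(9.0/10) = 7.943, so N = 8.

8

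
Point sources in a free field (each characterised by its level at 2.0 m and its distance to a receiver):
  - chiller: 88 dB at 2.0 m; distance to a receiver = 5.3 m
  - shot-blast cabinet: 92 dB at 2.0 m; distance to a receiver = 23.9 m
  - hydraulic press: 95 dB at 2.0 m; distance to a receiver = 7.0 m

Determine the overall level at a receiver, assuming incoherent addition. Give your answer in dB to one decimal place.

85.6 dB

Apply inverse-square spreading to bring every level to the receiver, then sum 10^(L/10).
chiller: 88 − 20·log₁₀(5.3/2.0) = 88 − 8.46 = 79.54 dB.
shot-blast cabinet: 92 − 20·log₁₀(23.9/2.0) = 92 − 21.55 = 70.45 dB.
hydraulic press: 95 − 20·log₁₀(7.0/2.0) = 95 − 10.88 = 84.12 dB.
Σ 10^(L/10) = 3.591e+08 → L_total = 10·log₁₀(3.591e+08) = 85.55 dB.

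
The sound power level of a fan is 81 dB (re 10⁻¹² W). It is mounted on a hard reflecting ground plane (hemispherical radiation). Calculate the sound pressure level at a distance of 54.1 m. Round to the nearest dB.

38 dB

The power spreads over a hemisphere of area 2π·r², so L_p = L_w − 10·log₁₀(2π·r²).
2π·r² = 1.839e+04 m², 10·log₁₀ of that is 42.646 dB.
L_p = 81 − 42.646 = 38.35 dB.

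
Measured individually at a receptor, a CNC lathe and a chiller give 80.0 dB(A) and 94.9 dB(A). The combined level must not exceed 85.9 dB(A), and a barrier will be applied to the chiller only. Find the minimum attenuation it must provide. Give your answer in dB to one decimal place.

Fixed contribution from the other source: Σ 10^(L/10) = 10^(80.0/10) = 1.000e+08 (80.00 dB(A)).
The limit corresponds to 10^(85.9/10) = 3.890e+08; subtracting the fixed part leaves 2.890e+08 for the chiller, i.e. 84.61 dB(A).
Required insertion loss = 94.9 − 84.61 = 10.29 dB.

10.3 dB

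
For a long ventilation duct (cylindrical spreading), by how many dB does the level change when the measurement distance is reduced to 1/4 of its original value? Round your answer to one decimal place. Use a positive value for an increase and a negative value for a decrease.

A line source loses 3 dB per doubling of distance; generally ΔL = −10·log₁₀(r₂/r₁).
ΔL = −10·log₁₀(0.25) = +6.02 dB.

+6.0 dB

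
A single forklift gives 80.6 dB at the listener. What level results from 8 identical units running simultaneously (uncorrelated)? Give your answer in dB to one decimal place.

89.6 dB

N identical incoherent sources raise the level by 10·log₁₀ N.
L_total = 80.6 + 10·log₁₀(8) = 80.6 + 9.031 = 89.63 dB.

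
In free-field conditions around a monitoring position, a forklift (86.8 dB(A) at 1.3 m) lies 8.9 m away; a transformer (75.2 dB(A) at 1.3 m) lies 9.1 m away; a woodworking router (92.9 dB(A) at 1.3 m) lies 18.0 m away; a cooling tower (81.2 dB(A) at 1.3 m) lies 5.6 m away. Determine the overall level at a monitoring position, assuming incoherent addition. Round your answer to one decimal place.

74.5 dB(A)

Apply inverse-square spreading to bring every level to the receiver, then sum 10^(L/10).
forklift: 86.8 − 20·log₁₀(8.9/1.3) = 86.8 − 16.71 = 70.09 dB(A).
transformer: 75.2 − 20·log₁₀(9.1/1.3) = 75.2 − 16.90 = 58.30 dB(A).
woodworking router: 92.9 − 20·log₁₀(18.0/1.3) = 92.9 − 22.83 = 70.07 dB(A).
cooling tower: 81.2 − 20·log₁₀(5.6/1.3) = 81.2 − 12.68 = 68.52 dB(A).
Σ 10^(L/10) = 2.816e+07 → L_total = 10·log₁₀(2.816e+07) = 74.50 dB(A).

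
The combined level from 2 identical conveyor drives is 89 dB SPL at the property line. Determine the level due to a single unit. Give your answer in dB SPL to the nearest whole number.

86 dB SPL

For N identical incoherent sources L_total = L₁ + 10·log₁₀ N, so L₁ = 89 − 10·log₁₀(2) = 89 − 3.010.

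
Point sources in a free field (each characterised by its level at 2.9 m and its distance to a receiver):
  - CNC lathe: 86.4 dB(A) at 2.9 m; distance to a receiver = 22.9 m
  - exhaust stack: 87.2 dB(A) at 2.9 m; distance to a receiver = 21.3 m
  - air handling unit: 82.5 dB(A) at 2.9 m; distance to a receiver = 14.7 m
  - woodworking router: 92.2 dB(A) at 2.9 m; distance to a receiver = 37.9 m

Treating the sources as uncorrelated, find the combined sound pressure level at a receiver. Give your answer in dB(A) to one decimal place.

Apply inverse-square spreading to bring every level to the receiver, then sum 10^(L/10).
CNC lathe: 86.4 − 20·log₁₀(22.9/2.9) = 86.4 − 17.95 = 68.45 dB(A).
exhaust stack: 87.2 − 20·log₁₀(21.3/2.9) = 87.2 − 17.32 = 69.88 dB(A).
air handling unit: 82.5 − 20·log₁₀(14.7/2.9) = 82.5 − 14.10 = 68.40 dB(A).
woodworking router: 92.2 − 20·log₁₀(37.9/2.9) = 92.2 − 22.32 = 69.88 dB(A).
Σ 10^(L/10) = 3.337e+07 → L_total = 10·log₁₀(3.337e+07) = 75.23 dB(A).

75.2 dB(A)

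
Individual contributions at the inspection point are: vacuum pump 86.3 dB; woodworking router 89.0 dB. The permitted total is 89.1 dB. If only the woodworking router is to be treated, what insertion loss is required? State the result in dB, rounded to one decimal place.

3.1 dB

The untreated sources together contribute 10^(86.3/10) = 4.266e+08, i.e. 86.30 dB.
To meet 89.1 dB overall, the treated woodworking router may contribute at most 10^(89.1/10) − 4.266e+08 = 3.863e+08, i.e. 85.87 dB.
Required insertion loss = 89.0 − 85.87 = 3.13 dB.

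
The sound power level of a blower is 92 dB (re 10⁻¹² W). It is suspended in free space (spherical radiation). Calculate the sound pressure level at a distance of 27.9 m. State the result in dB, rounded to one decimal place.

Free-field spherical radiation: L_p = L_w − 10·log₁₀(4π·r²), r = 27.9 m.
4π·r² = 9782 m², 10·log₁₀ of that is 39.904 dB.
L_p = 92 − 39.904 = 52.10 dB.

52.1 dB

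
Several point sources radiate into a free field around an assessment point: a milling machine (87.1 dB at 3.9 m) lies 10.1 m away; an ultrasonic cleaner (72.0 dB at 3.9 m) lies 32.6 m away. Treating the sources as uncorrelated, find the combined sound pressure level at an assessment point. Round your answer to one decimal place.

Apply inverse-square spreading to bring every level to the receiver, then sum 10^(L/10).
milling machine: 87.1 − 20·log₁₀(10.1/3.9) = 87.1 − 8.27 = 78.83 dB.
ultrasonic cleaner: 72.0 − 20·log₁₀(32.6/3.9) = 72.0 − 18.44 = 53.56 dB.
Σ 10^(L/10) = 7.670e+07 → L_total = 10·log₁₀(7.670e+07) = 78.85 dB.

78.8 dB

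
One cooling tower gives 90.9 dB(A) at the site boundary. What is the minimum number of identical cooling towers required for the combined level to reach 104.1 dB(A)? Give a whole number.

21

The shortfall is 104.1 − 90.9 = 13.2 dB, and N units add 10·log₁₀ N, so need 10·log₁₀ N ≥ 13.2.
N ≥ 10^(13.2/10) = 20.893, so N = 21.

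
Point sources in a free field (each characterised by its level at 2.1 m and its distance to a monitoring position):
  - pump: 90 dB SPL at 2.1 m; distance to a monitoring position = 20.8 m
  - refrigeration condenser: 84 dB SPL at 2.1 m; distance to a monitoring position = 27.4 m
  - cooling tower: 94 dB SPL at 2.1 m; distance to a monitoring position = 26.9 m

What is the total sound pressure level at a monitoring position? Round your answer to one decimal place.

74.3 dB SPL

Apply inverse-square spreading to bring every level to the receiver, then sum 10^(L/10).
pump: 90 − 20·log₁₀(20.8/2.1) = 90 − 19.92 = 70.08 dB SPL.
refrigeration condenser: 84 − 20·log₁₀(27.4/2.1) = 84 − 22.31 = 61.69 dB SPL.
cooling tower: 94 − 20·log₁₀(26.9/2.1) = 94 − 22.15 = 71.85 dB SPL.
Σ 10^(L/10) = 2.698e+07 → L_total = 10·log₁₀(2.698e+07) = 74.31 dB SPL.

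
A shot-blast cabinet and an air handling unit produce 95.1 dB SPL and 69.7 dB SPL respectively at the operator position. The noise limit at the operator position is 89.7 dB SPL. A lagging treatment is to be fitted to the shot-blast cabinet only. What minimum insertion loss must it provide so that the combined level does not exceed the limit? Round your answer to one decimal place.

5.4 dB

Everything except the shot-blast cabinet sums to 10^(69.7/10) = 9.333e+06 in linear terms, 69.70 dB SPL.
To meet 89.7 dB SPL overall, the treated shot-blast cabinet may contribute at most 10^(89.7/10) − 9.333e+06 = 9.239e+08, i.e. 89.66 dB SPL.
So the shot-blast cabinet must be reduced from 95.1 to 89.66 dB SPL: IL = 5.44 dB.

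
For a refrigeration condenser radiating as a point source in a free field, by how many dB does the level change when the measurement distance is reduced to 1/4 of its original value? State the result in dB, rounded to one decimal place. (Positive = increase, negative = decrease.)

Point-source spreading: ΔL = −20·log₁₀(r₂/r₁).
ΔL = −20·log₁₀(0.25) = +12.04 dB.

+12.0 dB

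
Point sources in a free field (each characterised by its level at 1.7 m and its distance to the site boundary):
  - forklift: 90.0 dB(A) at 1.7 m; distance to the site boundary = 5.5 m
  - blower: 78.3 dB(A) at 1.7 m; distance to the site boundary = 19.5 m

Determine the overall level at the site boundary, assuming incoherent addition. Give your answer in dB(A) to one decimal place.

79.8 dB(A)

Propagate each source to the receiver with L = L_ref − 20·log₁₀(r/r_ref), then add intensities.
forklift: 90.0 − 20·log₁₀(5.5/1.7) = 90.0 − 10.20 = 79.80 dB(A).
blower: 78.3 − 20·log₁₀(19.5/1.7) = 78.3 − 21.19 = 57.11 dB(A).
Σ 10^(L/10) = 9.605e+07 → L_total = 10·log₁₀(9.605e+07) = 79.83 dB(A).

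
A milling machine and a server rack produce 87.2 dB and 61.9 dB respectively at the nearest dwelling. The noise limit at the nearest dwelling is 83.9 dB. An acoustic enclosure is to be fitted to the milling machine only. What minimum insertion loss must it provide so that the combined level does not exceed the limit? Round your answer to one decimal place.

3.3 dB

Fixed contribution from the other source: Σ 10^(L/10) = 10^(61.9/10) = 1.549e+06 (61.90 dB).
The limit corresponds to 10^(83.9/10) = 2.455e+08; subtracting the fixed part leaves 2.439e+08 for the milling machine, i.e. 83.87 dB.
Required insertion loss = 87.2 − 83.87 = 3.33 dB.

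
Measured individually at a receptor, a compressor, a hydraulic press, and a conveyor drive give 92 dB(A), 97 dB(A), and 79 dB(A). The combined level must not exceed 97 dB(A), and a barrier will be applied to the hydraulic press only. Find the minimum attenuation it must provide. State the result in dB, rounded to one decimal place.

1.8 dB

Fixed contribution from the other sources: Σ 10^(L/10) = 10^(92/10) + 10^(79/10) = 1.664e+09 (92.21 dB(A)).
The limit corresponds to 10^(97/10) = 5.012e+09; subtracting the fixed part leaves 3.348e+09 for the hydraulic press, i.e. 95.25 dB(A).
Required insertion loss = 97 − 95.25 = 1.75 dB.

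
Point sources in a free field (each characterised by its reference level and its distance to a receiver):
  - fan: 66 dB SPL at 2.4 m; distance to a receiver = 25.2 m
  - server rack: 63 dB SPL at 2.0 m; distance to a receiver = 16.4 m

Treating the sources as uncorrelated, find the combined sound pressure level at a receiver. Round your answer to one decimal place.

48.2 dB SPL

First find each source's level at the receiver (point-source: −20·log₁₀(r/r_ref)), then combine on an intensity basis.
fan: 66 − 20·log₁₀(25.2/2.4) = 66 − 20.42 = 45.58 dB SPL.
server rack: 63 − 20·log₁₀(16.4/2.0) = 63 − 18.28 = 44.72 dB SPL.
Σ 10^(L/10) = 6.578e+04 → L_total = 10·log₁₀(6.578e+04) = 48.18 dB SPL.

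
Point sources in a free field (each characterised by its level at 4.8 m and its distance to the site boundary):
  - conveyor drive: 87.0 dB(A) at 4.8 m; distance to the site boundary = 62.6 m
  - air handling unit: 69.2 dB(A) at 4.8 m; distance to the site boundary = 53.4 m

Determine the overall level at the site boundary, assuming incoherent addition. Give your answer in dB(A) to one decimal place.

Apply inverse-square spreading to bring every level to the receiver, then sum 10^(L/10).
conveyor drive: 87.0 − 20·log₁₀(62.6/4.8) = 87.0 − 22.31 = 64.69 dB(A).
air handling unit: 69.2 − 20·log₁₀(53.4/4.8) = 69.2 − 20.93 = 48.27 dB(A).
Σ 10^(L/10) = 3.014e+06 → L_total = 10·log₁₀(3.014e+06) = 64.79 dB(A).

64.8 dB(A)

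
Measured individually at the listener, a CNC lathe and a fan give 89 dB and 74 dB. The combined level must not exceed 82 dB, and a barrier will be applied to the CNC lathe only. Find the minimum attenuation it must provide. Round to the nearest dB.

8 dB

The untreated sources together contribute 10^(74/10) = 2.512e+07, i.e. 74.00 dB.
To meet 82 dB overall, the treated CNC lathe may contribute at most 10^(82/10) − 2.512e+07 = 1.334e+08, i.e. 81.25 dB.
Required insertion loss = 89 − 81.25 = 7.75 dB.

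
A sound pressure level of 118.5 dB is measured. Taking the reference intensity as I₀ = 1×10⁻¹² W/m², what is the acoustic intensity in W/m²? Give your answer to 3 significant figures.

0.708 W/m²

I/I₀ = 10^(118.5/10) = 7.079e+11, so I = 7.079e+11 × 10⁻¹² W/m².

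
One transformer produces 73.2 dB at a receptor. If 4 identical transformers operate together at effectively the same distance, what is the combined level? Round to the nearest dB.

79 dB

N identical incoherent sources raise the level by 10·log₁₀ N.
L_total = 73.2 + 10·log₁₀(4) = 73.2 + 6.021 = 79.22 dB.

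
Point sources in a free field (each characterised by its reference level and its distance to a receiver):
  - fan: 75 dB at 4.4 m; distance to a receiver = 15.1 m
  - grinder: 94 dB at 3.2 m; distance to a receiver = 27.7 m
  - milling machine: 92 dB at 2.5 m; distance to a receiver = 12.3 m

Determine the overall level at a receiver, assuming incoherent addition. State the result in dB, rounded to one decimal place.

Apply inverse-square spreading to bring every level to the receiver, then sum 10^(L/10).
fan: 75 − 20·log₁₀(15.1/4.4) = 75 − 10.71 = 64.29 dB.
grinder: 94 − 20·log₁₀(27.7/3.2) = 94 − 18.75 = 75.25 dB.
milling machine: 92 − 20·log₁₀(12.3/2.5) = 92 − 13.84 = 78.16 dB.
Σ 10^(L/10) = 1.017e+08 → L_total = 10·log₁₀(1.017e+08) = 80.07 dB.

80.1 dB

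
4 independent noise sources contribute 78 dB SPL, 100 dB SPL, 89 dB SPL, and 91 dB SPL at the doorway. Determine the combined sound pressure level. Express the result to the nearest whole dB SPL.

Incoherent sources combine by intensity addition: L_total = 10·log₁₀(Σ 10^(L_i/10)).
Σ 10^(L/10) = 10^(78/10) + 10^(100/10) + 10^(89/10) + 10^(91/10) = 1.212e+10.
L_total = 10·log₁₀(1.212e+10) = 100.83 dB SPL.

101 dB SPL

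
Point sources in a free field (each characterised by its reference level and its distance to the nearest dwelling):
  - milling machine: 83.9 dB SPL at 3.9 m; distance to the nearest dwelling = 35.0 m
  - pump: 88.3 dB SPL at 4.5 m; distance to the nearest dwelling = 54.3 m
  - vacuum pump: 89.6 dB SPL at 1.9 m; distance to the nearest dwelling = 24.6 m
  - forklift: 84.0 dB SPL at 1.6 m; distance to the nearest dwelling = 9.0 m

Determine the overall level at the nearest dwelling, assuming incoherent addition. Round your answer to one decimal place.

73.2 dB SPL

Propagate each source to the receiver with L = L_ref − 20·log₁₀(r/r_ref), then add intensities.
milling machine: 83.9 − 20·log₁₀(35.0/3.9) = 83.9 − 19.06 = 64.84 dB SPL.
pump: 88.3 − 20·log₁₀(54.3/4.5) = 88.3 − 21.63 = 66.67 dB SPL.
vacuum pump: 89.6 − 20·log₁₀(24.6/1.9) = 89.6 − 22.24 = 67.36 dB SPL.
forklift: 84.0 − 20·log₁₀(9.0/1.6) = 84.0 − 15.00 = 69.00 dB SPL.
Σ 10^(L/10) = 2.107e+07 → L_total = 10·log₁₀(2.107e+07) = 73.24 dB SPL.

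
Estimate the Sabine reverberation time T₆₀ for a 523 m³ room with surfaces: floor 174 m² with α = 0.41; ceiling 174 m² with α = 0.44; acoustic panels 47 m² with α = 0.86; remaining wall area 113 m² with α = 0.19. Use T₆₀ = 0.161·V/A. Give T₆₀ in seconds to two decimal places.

Total absorption A = 174·0.41 + 174·0.44 + 47·0.86 + 113·0.19 = 209.79 m² sabins.
T₆₀ = 0.161·V/A = 0.161·523/209.79 = 0.401 s.

0.40 s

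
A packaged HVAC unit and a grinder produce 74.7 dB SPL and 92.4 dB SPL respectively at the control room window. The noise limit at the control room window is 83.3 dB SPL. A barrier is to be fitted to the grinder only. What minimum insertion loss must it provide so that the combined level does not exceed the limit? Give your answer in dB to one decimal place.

9.7 dB

Everything except the grinder sums to 10^(74.7/10) = 2.951e+07 in linear terms, 74.70 dB SPL.
The limit corresponds to 10^(83.3/10) = 2.138e+08; subtracting the fixed part leaves 1.843e+08 for the grinder, i.e. 82.65 dB SPL.
Required insertion loss = 92.4 − 82.65 = 9.75 dB.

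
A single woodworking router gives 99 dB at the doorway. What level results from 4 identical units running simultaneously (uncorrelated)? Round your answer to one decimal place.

105.0 dB

With 4 equal, uncorrelated contributions the intensity is 4× that of one unit, giving a rise of 10·log₁₀ 4.
L_total = 99 + 10·log₁₀(4) = 99 + 6.021 = 105.02 dB.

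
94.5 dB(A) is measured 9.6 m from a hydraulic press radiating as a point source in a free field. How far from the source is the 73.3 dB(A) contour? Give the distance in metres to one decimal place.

The 21.2 dB drop corresponds to a distance ratio of 10^(21.2/20) for a point source.
r₂ = 9.6·10^((94.5−73.3)/20) = 9.6·10^(21.2/20) = 110.22 m.

110.2 m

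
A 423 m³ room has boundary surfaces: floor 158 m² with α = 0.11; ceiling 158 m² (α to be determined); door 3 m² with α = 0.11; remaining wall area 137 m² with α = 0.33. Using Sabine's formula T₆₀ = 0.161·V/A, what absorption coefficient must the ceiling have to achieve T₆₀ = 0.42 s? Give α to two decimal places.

0.63

From T₆₀ = 0.161·V/A, the target T₆₀ = 0.42 s needs A = 0.161·423/0.42 = 162.15 m².
Absorption from the other surfaces = 158·0.11 + 3·0.11 + 137·0.33 = 62.92 m², so the ceiling must supply 99.23 m² over 158 m².
α = 99.23/158 = 0.628.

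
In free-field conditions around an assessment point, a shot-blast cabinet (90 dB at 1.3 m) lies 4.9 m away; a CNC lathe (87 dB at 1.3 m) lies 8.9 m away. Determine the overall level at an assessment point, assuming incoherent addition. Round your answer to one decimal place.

79.1 dB

Apply inverse-square spreading to bring every level to the receiver, then sum 10^(L/10).
shot-blast cabinet: 90 − 20·log₁₀(4.9/1.3) = 90 − 11.53 = 78.47 dB.
CNC lathe: 87 − 20·log₁₀(8.9/1.3) = 87 − 16.71 = 70.29 dB.
Σ 10^(L/10) = 8.108e+07 → L_total = 10·log₁₀(8.108e+07) = 79.09 dB.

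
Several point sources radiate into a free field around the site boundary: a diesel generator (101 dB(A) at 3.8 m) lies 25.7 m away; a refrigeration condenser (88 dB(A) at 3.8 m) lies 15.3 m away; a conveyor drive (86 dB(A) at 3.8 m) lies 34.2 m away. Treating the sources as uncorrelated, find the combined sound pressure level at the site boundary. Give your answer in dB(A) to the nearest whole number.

First find each source's level at the receiver (point-source: −20·log₁₀(r/r_ref)), then combine on an intensity basis.
diesel generator: 101 − 20·log₁₀(25.7/3.8) = 101 − 16.60 = 84.40 dB(A).
refrigeration condenser: 88 − 20·log₁₀(15.3/3.8) = 88 − 12.10 = 75.90 dB(A).
conveyor drive: 86 − 20·log₁₀(34.2/3.8) = 86 − 19.08 = 66.92 dB(A).
Σ 10^(L/10) = 3.191e+08 → L_total = 10·log₁₀(3.191e+08) = 85.04 dB(A).

85 dB(A)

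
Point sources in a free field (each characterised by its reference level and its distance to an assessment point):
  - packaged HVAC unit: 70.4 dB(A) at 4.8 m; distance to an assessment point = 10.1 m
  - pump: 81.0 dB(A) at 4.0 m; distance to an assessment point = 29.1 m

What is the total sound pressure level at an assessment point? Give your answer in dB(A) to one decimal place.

66.9 dB(A)

First find each source's level at the receiver (point-source: −20·log₁₀(r/r_ref)), then combine on an intensity basis.
packaged HVAC unit: 70.4 − 20·log₁₀(10.1/4.8) = 70.4 − 6.46 = 63.94 dB(A).
pump: 81.0 − 20·log₁₀(29.1/4.0) = 81.0 − 17.24 = 63.76 dB(A).
Σ 10^(L/10) = 4.855e+06 → L_total = 10·log₁₀(4.855e+06) = 66.86 dB(A).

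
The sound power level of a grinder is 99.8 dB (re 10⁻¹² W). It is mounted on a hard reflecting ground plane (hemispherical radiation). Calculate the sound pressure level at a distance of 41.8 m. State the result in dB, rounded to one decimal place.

Free-field hemispherical radiation: L_p = L_w − 10·log₁₀(2π·r²), r = 41.8 m.
2π·r² = 1.098e+04 m², 10·log₁₀ of that is 40.405 dB.
L_p = 99.8 − 40.405 = 59.39 dB.

59.4 dB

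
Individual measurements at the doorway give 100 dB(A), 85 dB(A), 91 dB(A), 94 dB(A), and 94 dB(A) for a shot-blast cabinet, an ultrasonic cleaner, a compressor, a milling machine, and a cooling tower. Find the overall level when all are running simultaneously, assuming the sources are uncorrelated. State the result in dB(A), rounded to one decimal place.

102.2 dB(A)

Incoherent sources combine by intensity addition: L_total = 10·log₁₀(Σ 10^(L_i/10)).
Σ 10^(L/10) = 10^(100/10) + 10^(85/10) + 10^(91/10) + 10^(94/10) + 10^(94/10) = 1.660e+10.
L_total = 10·log₁₀(1.660e+10) = 102.20 dB(A).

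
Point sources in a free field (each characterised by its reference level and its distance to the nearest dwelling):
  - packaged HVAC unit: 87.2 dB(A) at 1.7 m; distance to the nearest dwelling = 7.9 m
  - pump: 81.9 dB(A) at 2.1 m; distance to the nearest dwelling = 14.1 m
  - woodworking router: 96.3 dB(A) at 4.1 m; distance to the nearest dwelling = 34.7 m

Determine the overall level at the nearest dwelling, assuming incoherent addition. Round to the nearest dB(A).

Apply inverse-square spreading to bring every level to the receiver, then sum 10^(L/10).
packaged HVAC unit: 87.2 − 20·log₁₀(7.9/1.7) = 87.2 − 13.34 = 73.86 dB(A).
pump: 81.9 − 20·log₁₀(14.1/2.1) = 81.9 − 16.54 = 65.36 dB(A).
woodworking router: 96.3 − 20·log₁₀(34.7/4.1) = 96.3 − 18.55 = 77.75 dB(A).
Σ 10^(L/10) = 8.729e+07 → L_total = 10·log₁₀(8.729e+07) = 79.41 dB(A).

79 dB(A)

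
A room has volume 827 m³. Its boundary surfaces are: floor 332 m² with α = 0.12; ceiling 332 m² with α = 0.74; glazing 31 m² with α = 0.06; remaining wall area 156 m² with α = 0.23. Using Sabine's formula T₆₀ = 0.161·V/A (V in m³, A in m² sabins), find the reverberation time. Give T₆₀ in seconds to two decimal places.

0.41 s

Summing Sᵢαᵢ: 332·0.12 + 332·0.74 + 31·0.06 + 156·0.23 = 323.26 m².
T₆₀ = 0.161 × 827 / 323.26 = 0.412 s.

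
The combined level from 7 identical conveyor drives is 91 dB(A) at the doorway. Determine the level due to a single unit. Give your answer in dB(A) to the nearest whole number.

7 equal contributions raise the level by 10·log₁₀ 7 = 8.451 dB, so each unit alone gives 91 − 8.451.

83 dB(A)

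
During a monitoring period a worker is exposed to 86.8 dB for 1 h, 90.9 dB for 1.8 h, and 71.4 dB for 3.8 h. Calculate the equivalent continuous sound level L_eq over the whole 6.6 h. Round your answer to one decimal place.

86.2 dB

The energy average is taken in the linear domain: L_eq = 10·log₁₀[(Σ tᵢ·10^(Lᵢ/10))/T], T = 6.6 h.
Σ tᵢ·10^(Lᵢ/10) = 1·10^(86.8/10) + 1.8·10^(90.9/10) + 3.8·10^(71.4/10) = 2.746e+09.
L_eq = 10·log₁₀(2.746e+09/6.6) = 86.19 dB.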